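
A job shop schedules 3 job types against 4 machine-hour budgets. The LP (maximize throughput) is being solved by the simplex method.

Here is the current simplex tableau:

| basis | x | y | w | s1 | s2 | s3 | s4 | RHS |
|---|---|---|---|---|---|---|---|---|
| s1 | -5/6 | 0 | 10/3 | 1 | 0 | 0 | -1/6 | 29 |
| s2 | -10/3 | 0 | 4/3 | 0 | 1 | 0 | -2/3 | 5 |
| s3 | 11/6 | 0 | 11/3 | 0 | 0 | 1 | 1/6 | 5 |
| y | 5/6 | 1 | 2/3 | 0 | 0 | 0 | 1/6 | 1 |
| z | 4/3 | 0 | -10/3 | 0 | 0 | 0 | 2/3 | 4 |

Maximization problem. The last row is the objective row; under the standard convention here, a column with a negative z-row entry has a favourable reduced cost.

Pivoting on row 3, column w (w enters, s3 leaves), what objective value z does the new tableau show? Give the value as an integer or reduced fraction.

94/11

Minimum ratio for w: 5/(11/3) = 15/11.
z changes by −(z-row coeff of w)·ratio = −(-10/3)·(15/11) = 50/11.
New z = 4 + (50/11) = 94/11.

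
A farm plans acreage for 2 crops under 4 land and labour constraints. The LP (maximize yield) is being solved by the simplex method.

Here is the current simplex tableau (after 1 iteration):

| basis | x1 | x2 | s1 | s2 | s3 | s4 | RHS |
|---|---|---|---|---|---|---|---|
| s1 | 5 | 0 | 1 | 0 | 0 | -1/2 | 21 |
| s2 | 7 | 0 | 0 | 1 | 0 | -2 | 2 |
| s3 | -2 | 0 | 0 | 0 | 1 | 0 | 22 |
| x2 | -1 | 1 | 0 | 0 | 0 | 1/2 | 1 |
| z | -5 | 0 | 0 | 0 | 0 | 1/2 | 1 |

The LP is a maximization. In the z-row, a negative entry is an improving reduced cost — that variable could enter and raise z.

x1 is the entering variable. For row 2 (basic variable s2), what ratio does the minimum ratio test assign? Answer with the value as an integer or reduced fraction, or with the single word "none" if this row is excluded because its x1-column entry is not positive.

Ratio = RHS / (x1 entry) = 2 / 7 = 2/7.

2/7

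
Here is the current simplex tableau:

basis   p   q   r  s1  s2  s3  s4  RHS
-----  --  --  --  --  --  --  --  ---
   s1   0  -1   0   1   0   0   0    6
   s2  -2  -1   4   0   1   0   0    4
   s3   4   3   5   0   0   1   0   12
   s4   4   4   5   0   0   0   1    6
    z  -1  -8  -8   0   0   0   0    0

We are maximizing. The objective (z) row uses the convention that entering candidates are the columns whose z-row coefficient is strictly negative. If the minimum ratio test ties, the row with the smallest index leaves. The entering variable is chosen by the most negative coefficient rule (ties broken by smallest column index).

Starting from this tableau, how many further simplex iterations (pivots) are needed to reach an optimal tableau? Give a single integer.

pivot: q in, s4 out → z = 12
No improving column remains; optimal.

1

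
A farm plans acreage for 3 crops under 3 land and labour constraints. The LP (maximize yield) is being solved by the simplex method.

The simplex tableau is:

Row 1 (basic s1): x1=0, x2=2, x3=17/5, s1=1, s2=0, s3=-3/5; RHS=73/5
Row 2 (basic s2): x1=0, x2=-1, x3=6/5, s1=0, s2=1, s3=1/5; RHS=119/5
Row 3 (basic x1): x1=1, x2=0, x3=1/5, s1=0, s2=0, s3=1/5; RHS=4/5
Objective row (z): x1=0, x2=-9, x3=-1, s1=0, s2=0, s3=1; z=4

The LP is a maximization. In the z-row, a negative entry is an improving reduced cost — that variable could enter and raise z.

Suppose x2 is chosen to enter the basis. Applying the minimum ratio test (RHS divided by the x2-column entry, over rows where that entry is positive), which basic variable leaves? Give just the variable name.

Ratios: row 1 (s1): (73/5)/2 = 73/10; row 2 (s2): entry -1 ≤ 0, skip; row 3 (x1): entry 0 ≤ 0, skip.
Minimum ratio 73/10 is in the s1 row, so s1 leaves.

s1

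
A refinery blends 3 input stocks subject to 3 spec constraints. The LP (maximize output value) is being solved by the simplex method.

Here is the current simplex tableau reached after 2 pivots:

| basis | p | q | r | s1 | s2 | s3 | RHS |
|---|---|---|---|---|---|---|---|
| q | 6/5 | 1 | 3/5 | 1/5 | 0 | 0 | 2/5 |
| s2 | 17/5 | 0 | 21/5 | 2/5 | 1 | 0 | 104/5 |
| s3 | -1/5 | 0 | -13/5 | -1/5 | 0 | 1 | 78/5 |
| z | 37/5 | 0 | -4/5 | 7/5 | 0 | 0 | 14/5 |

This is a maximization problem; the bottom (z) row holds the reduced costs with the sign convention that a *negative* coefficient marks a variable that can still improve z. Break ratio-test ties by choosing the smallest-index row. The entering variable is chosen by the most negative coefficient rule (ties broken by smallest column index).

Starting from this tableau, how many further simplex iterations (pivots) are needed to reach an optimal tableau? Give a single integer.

pivot: r in, q out → z = 10/3
No improving column remains; optimal.

1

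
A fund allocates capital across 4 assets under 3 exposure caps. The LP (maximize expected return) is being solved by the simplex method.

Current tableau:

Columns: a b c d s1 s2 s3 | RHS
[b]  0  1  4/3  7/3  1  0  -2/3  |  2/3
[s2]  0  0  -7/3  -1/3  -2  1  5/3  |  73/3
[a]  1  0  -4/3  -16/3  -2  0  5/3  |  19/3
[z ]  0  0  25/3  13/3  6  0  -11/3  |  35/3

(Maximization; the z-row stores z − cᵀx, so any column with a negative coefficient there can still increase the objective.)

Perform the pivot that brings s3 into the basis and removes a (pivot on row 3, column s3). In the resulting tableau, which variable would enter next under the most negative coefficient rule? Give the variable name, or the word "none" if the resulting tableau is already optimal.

d

Pivot element 5/3. New z-row = old z-row − (-11/3)·(row 3/(5/3)).
Updated z-row coefficients: a: 11/5, b: 0, c: 27/5, d: -37/5, s1: 8/5, s2: 0, s3: 0.
The most negative is -37/5 in column d, so d would enter next.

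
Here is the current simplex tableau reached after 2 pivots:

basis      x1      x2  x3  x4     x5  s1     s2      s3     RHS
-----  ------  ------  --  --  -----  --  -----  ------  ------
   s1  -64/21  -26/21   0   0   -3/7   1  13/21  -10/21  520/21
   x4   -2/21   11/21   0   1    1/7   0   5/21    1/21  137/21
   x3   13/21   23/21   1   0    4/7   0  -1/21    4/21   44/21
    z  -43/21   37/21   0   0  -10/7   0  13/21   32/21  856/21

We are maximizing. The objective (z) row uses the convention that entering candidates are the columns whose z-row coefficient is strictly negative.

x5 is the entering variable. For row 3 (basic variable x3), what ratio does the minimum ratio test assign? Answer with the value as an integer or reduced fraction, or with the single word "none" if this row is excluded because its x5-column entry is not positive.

Ratio = RHS / (x5 entry) = (44/21) / (4/7) = 11/3.

11/3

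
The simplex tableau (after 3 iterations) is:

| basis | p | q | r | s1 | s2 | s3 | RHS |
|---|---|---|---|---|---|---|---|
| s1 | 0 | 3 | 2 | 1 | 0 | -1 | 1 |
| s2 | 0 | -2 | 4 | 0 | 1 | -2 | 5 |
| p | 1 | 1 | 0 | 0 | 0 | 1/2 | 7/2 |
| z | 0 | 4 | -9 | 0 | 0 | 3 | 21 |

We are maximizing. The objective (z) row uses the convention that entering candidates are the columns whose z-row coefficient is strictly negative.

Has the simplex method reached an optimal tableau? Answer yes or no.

no

Column r has objective-row coefficient -9, which is negative; an improving pivot exists, so not yet optimal.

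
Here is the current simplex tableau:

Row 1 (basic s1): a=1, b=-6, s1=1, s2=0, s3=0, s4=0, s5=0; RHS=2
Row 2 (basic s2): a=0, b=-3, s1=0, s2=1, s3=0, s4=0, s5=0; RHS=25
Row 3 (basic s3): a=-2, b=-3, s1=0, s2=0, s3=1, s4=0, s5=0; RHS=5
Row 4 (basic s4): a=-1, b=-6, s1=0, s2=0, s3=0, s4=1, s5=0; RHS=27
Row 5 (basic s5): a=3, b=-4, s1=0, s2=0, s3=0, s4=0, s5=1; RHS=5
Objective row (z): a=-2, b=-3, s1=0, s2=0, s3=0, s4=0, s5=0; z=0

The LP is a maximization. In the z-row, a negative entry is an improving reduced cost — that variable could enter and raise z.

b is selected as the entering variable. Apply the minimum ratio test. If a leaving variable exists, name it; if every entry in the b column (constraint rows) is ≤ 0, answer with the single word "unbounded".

unbounded

b-column entries: row 1: -6, row 2: -3, row 3: -3, row 4: -6, row 5: -4. All ≤ 0, so b can increase without bound; the LP is unbounded in this direction.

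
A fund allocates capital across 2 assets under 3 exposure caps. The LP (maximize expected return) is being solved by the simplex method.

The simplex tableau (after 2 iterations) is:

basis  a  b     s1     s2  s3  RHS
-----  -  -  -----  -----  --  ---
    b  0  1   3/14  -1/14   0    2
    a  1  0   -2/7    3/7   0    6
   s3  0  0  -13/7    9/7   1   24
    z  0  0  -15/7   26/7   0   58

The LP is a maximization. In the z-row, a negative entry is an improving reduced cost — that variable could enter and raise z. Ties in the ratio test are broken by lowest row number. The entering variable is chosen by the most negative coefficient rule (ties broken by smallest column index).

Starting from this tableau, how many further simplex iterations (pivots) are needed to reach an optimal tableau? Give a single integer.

1

pivot: s1 in, b out → z = 78
No improving column remains; optimal.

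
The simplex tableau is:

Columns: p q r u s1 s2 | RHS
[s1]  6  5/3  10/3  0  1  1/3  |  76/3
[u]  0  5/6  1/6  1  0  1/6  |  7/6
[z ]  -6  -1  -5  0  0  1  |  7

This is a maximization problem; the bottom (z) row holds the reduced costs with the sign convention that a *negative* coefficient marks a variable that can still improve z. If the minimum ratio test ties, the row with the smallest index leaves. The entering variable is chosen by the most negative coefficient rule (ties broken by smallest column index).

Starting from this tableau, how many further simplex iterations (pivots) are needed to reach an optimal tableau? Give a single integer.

2

pivot: p in, s1 out → z = 97/3
pivot: r in, u out → z = 44
No improving column remains; optimal.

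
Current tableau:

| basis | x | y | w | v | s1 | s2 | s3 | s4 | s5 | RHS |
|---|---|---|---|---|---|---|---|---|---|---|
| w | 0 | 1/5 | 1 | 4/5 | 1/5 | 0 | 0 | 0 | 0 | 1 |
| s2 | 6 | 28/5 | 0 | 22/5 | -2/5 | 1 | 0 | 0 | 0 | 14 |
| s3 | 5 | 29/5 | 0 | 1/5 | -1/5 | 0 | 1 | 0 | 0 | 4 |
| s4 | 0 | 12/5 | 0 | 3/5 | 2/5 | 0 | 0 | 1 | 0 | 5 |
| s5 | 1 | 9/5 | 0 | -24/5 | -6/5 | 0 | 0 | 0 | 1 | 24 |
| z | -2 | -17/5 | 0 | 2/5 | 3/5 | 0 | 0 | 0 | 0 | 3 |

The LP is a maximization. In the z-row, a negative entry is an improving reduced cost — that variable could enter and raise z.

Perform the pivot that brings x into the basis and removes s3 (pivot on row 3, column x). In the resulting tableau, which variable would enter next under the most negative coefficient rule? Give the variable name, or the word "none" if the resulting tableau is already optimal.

y

Pivot element 5. New z-row = old z-row − (-2)·(row 3/5).
Updated z-row coefficients: x: 0, y: -27/25, w: 0, v: 12/25, s1: 13/25, s2: 0, s3: 2/5, s4: 0, s5: 0.
The most negative is -27/25 in column y, so y would enter next.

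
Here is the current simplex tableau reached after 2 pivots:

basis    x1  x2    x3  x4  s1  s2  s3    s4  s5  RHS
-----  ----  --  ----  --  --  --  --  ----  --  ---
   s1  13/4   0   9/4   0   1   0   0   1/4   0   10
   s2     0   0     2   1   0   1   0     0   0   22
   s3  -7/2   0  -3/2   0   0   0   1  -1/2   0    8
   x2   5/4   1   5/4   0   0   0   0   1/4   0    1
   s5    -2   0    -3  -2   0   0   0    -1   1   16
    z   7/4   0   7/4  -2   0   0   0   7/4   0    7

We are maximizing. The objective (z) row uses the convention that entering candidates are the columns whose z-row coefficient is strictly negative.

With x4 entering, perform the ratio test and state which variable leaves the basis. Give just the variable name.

Ratios: row 1 (s1): entry 0 ≤ 0, skip; row 2 (s2): 22/1 = 22; row 3 (s3): entry 0 ≤ 0, skip; row 4 (x2): entry 0 ≤ 0, skip; row 5 (s5): entry -2 ≤ 0, skip.
Minimum ratio 22 is in the s2 row, so s2 leaves.

s2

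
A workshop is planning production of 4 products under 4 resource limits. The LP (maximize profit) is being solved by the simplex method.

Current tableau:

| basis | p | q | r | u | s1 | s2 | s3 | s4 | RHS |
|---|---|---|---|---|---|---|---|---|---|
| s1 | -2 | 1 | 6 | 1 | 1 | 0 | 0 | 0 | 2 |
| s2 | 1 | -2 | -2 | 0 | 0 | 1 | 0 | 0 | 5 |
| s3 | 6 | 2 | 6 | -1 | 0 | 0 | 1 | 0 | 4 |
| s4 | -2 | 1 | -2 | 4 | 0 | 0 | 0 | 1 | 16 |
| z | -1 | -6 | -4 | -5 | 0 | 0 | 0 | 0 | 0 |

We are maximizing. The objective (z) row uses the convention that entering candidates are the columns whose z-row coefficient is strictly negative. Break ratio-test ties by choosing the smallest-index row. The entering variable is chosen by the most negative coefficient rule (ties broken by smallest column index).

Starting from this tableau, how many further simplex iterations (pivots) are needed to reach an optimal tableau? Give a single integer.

3

pivot: q in, s1 out → z = 12
pivot: p in, s3 out → z = 12
pivot: u in, s4 out → z = 383/15
No improving column remains; optimal.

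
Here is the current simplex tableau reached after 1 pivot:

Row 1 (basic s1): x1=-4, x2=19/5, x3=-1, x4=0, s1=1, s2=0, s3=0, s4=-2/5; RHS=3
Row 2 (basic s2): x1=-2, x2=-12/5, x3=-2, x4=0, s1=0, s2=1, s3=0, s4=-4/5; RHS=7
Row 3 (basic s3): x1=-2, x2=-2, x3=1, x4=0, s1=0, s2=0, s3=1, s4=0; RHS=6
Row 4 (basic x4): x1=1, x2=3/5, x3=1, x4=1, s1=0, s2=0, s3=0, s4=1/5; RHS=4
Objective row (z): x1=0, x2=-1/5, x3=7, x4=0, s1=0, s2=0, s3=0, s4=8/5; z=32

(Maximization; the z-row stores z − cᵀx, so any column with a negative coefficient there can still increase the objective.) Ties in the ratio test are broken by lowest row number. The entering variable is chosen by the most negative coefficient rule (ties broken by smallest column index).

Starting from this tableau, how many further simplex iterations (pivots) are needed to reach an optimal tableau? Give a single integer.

pivot: x2 in, s1 out → z = 611/19
pivot: x1 in, x4 out → z = 1011/31
No improving column remains; optimal.

2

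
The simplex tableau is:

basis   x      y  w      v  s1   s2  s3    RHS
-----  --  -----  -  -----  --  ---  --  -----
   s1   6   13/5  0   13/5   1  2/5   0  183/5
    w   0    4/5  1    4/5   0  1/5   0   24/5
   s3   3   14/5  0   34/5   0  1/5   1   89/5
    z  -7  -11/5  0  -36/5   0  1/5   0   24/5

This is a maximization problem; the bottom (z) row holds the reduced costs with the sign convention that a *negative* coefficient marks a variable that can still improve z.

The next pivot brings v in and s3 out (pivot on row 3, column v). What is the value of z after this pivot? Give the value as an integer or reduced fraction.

402/17

Minimum ratio for v: (89/5)/(34/5) = 89/34.
z changes by −(z-row coeff of v)·ratio = −(-36/5)·(89/34) = 1602/85.
New z = 24/5 + (1602/85) = 402/17.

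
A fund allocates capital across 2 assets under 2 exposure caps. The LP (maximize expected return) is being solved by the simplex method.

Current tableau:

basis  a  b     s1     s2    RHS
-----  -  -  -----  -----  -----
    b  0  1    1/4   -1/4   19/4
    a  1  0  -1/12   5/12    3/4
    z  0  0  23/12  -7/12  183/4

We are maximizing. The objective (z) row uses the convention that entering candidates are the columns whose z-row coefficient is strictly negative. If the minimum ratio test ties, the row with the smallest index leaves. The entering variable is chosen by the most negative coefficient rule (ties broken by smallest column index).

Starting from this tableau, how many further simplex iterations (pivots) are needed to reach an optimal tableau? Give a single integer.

1

pivot: s2 in, a out → z = 234/5
No improving column remains; optimal.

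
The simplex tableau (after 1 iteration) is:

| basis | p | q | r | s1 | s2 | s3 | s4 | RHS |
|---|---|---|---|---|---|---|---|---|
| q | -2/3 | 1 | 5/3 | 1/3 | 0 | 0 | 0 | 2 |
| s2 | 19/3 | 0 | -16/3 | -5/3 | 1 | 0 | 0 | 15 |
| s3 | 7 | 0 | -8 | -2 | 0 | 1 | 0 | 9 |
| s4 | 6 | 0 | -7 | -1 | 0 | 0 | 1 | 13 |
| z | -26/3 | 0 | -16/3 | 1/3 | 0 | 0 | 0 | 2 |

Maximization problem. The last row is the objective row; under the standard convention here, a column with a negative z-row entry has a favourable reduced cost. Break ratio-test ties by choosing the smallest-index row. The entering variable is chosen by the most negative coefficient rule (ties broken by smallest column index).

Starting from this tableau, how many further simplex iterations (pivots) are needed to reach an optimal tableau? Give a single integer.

pivot: p in, s3 out → z = 92/7
pivot: r in, q out → z = 1164/19
No improving column remains; optimal.

2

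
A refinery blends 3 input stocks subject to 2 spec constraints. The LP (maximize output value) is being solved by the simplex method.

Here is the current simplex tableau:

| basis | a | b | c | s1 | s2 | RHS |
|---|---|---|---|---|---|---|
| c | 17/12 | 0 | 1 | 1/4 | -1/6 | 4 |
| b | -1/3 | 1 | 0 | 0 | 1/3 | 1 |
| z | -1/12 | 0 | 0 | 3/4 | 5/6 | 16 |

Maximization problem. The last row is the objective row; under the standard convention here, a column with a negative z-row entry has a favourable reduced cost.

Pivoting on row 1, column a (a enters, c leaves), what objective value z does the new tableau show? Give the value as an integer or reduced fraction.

Minimum ratio for a: 4/(17/12) = 48/17.
z changes by −(z-row coeff of a)·ratio = −(-1/12)·(48/17) = 4/17.
New z = 16 + (4/17) = 276/17.

276/17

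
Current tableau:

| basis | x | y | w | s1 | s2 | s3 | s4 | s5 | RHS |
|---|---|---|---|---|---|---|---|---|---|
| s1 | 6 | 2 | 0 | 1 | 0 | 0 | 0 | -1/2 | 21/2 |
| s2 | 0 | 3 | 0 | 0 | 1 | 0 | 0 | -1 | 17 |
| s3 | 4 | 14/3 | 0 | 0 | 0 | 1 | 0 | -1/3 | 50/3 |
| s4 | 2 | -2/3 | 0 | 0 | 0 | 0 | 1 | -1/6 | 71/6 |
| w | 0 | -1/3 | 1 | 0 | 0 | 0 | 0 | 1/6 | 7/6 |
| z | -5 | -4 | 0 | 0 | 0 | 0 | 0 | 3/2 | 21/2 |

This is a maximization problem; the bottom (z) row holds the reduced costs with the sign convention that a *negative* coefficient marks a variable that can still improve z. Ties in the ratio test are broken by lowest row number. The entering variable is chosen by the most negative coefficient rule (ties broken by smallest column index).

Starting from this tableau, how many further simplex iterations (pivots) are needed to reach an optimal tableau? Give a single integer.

2

pivot: x in, s1 out → z = 77/4
pivot: y in, s3 out → z = 1561/60
No improving column remains; optimal.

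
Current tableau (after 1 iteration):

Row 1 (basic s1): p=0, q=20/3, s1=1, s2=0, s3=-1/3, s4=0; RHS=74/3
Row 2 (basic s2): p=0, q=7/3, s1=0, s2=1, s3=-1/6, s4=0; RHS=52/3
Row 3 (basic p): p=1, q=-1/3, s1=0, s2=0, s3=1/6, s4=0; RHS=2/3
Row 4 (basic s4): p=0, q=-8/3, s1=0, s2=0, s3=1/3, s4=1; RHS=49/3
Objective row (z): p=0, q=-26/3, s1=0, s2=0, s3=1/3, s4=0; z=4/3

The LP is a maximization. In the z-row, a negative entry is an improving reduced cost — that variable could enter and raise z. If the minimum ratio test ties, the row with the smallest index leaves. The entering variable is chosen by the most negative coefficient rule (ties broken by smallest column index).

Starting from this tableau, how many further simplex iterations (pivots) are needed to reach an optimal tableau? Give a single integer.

pivot: q in, s1 out → z = 167/5
pivot: s3 in, p out → z = 104/3
No improving column remains; optimal.

2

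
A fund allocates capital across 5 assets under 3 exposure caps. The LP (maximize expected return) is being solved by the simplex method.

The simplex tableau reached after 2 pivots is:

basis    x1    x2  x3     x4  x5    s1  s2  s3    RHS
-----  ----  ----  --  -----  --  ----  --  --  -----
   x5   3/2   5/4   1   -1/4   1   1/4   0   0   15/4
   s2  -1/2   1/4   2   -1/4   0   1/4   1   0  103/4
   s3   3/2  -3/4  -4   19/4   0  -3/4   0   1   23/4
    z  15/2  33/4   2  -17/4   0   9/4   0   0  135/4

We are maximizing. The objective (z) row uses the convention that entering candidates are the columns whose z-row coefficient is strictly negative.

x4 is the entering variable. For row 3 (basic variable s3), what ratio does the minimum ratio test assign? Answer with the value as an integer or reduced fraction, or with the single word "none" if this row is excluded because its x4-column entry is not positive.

Ratio = RHS / (x4 entry) = (23/4) / (19/4) = 23/19.

23/19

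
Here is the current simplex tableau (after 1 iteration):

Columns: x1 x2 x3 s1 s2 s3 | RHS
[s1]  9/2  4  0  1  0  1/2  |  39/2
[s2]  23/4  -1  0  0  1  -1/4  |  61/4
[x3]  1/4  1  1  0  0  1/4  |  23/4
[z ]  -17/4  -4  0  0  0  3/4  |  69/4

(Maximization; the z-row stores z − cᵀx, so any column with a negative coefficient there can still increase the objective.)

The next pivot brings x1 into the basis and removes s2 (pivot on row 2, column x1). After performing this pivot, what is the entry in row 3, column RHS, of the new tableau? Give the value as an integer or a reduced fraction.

117/23

Pivot element is row 2, column x1: 23/4.
Normalize row 2: new (row 2, RHS) = (61/4)/(23/4) = 61/23.
row 3 ← row 3 − (1/4)·(new row 2): 23/4 − (1/4)·(61/23) = 117/23.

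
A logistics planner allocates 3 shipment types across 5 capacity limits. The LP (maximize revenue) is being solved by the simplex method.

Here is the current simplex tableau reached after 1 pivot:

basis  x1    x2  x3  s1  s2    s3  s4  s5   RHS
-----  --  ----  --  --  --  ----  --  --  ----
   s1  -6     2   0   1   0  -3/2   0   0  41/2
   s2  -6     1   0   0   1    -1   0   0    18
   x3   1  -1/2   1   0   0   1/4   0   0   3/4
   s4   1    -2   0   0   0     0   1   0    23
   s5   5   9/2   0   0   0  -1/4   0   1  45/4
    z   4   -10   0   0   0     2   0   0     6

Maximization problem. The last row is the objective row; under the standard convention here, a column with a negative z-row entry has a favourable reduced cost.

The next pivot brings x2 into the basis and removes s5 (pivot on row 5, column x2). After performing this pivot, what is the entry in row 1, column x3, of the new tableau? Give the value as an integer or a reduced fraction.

0

Pivot element is row 5, column x2: 9/2.
Normalize row 5: new (row 5, x3) = 0/(9/2) = 0.
row 1 ← row 1 − 2·(new row 5): 0 − 2·0 = 0.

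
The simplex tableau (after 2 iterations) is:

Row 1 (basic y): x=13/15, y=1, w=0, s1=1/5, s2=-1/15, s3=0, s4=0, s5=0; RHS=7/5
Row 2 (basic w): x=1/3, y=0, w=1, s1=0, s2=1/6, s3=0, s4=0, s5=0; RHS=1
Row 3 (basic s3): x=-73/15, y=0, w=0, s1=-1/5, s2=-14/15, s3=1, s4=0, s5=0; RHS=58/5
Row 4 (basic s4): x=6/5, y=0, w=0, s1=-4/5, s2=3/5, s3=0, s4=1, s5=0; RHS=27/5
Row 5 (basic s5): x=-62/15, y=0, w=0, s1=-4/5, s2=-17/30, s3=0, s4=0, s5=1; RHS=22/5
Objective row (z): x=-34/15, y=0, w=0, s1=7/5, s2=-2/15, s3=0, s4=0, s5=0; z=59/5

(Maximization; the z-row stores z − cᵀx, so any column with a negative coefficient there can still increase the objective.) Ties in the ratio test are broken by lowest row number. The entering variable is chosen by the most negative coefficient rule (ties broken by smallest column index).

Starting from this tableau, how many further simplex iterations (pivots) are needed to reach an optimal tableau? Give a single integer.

2

pivot: x in, y out → z = 201/13
pivot: s2 in, w out → z = 81/5
No improving column remains; optimal.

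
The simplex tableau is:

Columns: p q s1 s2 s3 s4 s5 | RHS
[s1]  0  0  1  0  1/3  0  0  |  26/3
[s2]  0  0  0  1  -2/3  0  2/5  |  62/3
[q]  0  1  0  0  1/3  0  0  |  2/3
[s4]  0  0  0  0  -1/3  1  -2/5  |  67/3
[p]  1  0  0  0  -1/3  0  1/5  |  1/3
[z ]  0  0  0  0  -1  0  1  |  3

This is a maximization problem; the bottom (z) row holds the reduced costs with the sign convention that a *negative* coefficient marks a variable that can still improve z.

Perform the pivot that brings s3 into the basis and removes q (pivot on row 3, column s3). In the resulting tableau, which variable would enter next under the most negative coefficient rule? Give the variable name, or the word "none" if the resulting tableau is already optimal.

none

Pivot element 1/3. New z-row = old z-row − (-1)·(row 3/(1/3)).
Updated z-row coefficients: p: 0, q: 3, s1: 0, s2: 0, s3: 0, s4: 0, s5: 1.
No coefficient is strictly negative; the tableau after this pivot is optimal.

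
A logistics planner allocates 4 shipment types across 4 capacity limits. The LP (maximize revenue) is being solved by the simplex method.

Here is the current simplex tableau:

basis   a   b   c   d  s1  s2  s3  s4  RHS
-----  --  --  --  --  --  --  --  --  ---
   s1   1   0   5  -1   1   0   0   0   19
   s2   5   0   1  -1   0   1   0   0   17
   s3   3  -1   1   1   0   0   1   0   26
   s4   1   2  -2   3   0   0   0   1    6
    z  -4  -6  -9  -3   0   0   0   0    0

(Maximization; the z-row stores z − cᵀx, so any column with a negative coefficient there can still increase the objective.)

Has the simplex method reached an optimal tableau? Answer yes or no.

Column a has objective-row coefficient -4, which is negative; an improving pivot exists, so not yet optimal.

no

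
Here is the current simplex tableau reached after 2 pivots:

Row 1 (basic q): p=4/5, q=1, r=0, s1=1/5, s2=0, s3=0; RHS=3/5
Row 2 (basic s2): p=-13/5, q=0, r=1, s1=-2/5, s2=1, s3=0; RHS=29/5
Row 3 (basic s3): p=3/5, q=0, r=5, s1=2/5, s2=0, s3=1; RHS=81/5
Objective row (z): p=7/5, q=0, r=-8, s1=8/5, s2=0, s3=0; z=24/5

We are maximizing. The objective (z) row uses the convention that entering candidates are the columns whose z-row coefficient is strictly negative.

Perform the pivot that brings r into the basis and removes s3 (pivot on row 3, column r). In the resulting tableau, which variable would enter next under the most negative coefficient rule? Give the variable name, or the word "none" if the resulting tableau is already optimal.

Pivot element 5. New z-row = old z-row − (-8)·(row 3/5).
Updated z-row coefficients: p: 59/25, q: 0, r: 0, s1: 56/25, s2: 0, s3: 8/5.
No coefficient is strictly negative; the tableau after this pivot is optimal.

none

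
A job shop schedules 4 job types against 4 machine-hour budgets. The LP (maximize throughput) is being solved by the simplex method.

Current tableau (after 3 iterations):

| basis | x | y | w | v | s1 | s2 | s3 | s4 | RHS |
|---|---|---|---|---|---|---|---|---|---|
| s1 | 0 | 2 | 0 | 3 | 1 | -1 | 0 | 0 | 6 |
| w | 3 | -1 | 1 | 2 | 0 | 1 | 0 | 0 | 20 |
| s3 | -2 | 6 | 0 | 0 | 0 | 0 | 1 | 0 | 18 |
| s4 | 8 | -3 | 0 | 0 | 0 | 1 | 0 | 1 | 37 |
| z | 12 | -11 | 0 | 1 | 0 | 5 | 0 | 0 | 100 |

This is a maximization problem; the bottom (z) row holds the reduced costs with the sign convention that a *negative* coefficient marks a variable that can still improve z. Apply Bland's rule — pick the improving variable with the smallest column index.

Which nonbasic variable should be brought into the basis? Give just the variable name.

y

Objective-row coefficients: x: 12, y: -11, w: 0, v: 1, s1: 0, s2: 5, s3: 0, s4: 0.
Improving columns: y. Bland's rule picks the smallest column index → y.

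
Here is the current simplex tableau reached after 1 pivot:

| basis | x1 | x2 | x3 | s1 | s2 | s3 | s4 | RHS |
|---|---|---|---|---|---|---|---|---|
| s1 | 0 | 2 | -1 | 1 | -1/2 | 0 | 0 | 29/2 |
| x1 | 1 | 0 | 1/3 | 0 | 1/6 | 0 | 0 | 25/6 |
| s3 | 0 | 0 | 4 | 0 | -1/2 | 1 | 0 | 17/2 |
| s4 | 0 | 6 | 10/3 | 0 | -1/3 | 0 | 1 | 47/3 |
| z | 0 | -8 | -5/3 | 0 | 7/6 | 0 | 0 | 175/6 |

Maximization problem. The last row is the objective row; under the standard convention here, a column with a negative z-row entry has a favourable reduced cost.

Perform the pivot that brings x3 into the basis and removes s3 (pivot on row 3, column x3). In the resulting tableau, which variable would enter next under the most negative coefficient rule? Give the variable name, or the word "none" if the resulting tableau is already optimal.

Pivot element 4. New z-row = old z-row − (-5/3)·(row 3/4).
Updated z-row coefficients: x1: 0, x2: -8, x3: 0, s1: 0, s2: 23/24, s3: 5/12, s4: 0.
The most negative is -8 in column x2, so x2 would enter next.

x2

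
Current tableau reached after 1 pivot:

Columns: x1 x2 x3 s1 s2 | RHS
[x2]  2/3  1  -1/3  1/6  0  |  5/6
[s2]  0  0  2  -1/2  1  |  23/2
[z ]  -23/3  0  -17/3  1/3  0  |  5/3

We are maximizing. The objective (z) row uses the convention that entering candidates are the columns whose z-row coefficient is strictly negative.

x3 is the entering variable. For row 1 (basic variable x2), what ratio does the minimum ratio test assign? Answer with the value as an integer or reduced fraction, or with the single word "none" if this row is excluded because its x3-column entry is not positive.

none

The x3 entry in row 1 is -1/3 ≤ 0, so this row gives no ratio.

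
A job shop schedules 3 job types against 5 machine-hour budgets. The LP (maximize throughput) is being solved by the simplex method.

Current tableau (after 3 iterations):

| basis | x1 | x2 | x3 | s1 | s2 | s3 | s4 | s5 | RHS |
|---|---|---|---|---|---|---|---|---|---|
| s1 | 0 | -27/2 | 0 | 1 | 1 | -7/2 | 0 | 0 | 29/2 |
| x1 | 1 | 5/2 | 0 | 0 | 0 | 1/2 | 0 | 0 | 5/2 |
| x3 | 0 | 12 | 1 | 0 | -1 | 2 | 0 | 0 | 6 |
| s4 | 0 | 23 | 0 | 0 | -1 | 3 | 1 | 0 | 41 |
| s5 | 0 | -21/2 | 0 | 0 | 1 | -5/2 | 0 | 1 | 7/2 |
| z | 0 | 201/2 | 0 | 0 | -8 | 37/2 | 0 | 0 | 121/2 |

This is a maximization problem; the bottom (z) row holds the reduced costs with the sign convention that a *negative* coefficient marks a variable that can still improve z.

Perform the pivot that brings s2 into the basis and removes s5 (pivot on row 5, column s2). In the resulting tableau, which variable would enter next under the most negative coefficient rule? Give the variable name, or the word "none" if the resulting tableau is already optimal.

s3

Pivot element 1. New z-row = old z-row − (-8)·(row 5/1).
Updated z-row coefficients: x1: 0, x2: 33/2, x3: 0, s1: 0, s2: 0, s3: -3/2, s4: 0, s5: 8.
The most negative is -3/2 in column s3, so s3 would enter next.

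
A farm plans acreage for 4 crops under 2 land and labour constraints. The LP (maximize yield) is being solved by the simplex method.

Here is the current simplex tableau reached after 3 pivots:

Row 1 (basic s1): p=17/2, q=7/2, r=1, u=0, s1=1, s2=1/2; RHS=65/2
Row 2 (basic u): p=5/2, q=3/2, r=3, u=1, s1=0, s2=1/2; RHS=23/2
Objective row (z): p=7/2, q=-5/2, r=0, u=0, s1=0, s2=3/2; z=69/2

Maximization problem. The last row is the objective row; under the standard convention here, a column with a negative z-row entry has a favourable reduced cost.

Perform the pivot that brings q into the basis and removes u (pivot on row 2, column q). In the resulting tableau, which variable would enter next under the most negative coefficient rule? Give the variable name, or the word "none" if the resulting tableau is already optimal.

Pivot element 3/2. New z-row = old z-row − (-5/2)·(row 2/(3/2)).
Updated z-row coefficients: p: 23/3, q: 0, r: 5, u: 5/3, s1: 0, s2: 7/3.
No coefficient is strictly negative; the tableau after this pivot is optimal.

none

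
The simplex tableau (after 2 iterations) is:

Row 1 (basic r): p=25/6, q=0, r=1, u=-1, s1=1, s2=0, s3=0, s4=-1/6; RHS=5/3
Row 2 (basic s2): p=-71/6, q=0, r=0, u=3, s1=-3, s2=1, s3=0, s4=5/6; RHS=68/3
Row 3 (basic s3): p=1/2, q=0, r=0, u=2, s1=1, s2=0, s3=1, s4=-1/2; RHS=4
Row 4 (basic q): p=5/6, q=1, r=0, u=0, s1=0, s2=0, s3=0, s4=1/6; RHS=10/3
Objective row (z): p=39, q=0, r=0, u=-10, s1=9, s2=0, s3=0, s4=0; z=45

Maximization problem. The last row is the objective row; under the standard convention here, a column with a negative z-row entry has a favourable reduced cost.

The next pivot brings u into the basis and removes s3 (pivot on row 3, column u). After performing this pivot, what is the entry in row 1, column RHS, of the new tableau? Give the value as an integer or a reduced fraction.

Pivot element is row 3, column u: 2.
Normalize row 3: new (row 3, RHS) = 4/2 = 2.
row 1 ← row 1 − (-1)·(new row 3): 5/3 − (-1)·2 = 11/3.

11/3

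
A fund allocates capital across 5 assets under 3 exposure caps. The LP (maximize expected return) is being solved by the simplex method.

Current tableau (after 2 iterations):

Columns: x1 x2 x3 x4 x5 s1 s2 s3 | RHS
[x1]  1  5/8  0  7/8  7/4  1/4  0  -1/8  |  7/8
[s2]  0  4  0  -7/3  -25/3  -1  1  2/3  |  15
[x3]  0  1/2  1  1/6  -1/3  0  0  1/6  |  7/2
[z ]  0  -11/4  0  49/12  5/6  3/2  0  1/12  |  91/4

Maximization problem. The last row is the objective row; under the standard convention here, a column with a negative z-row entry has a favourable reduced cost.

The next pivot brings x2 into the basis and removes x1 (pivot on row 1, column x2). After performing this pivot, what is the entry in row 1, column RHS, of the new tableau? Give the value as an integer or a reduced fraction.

Pivot element is row 1, column x2: 5/8.
Normalize row 1: new (row 1, RHS) = (7/8)/(5/8) = 7/5.
Row 1 is the pivot row, so the entry is 7/5.

7/5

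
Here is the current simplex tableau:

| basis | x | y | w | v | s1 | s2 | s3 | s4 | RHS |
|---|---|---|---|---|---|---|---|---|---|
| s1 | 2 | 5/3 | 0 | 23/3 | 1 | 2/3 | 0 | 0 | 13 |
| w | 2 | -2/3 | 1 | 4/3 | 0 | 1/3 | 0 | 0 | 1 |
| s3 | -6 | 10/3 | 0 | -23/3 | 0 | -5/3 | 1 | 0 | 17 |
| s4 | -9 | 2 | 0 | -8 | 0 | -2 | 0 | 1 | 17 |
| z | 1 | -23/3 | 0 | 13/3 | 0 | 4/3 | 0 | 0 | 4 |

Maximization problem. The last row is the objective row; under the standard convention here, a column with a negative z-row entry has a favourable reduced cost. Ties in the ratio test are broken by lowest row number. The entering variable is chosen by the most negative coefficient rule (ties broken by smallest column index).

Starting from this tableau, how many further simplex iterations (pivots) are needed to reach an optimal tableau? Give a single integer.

3

pivot: y in, s3 out → z = 431/10
pivot: v in, s1 out → z = 1111/23
pivot: x in, v out → z = 2731/50
No improving column remains; optimal.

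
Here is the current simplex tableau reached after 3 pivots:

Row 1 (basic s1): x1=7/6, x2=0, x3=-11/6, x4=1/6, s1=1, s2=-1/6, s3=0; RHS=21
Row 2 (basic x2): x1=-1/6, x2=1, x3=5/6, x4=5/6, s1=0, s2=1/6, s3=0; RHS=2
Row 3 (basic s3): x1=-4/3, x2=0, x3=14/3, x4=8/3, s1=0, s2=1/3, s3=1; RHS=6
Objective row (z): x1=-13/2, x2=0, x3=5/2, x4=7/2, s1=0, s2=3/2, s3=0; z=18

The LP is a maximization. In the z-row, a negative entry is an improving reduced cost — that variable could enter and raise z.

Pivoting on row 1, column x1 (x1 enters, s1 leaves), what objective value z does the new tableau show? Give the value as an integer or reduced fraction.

135

Minimum ratio for x1: 21/(7/6) = 18.
z changes by −(z-row coeff of x1)·ratio = −(-13/2)·18 = 117.
New z = 18 + 117 = 135.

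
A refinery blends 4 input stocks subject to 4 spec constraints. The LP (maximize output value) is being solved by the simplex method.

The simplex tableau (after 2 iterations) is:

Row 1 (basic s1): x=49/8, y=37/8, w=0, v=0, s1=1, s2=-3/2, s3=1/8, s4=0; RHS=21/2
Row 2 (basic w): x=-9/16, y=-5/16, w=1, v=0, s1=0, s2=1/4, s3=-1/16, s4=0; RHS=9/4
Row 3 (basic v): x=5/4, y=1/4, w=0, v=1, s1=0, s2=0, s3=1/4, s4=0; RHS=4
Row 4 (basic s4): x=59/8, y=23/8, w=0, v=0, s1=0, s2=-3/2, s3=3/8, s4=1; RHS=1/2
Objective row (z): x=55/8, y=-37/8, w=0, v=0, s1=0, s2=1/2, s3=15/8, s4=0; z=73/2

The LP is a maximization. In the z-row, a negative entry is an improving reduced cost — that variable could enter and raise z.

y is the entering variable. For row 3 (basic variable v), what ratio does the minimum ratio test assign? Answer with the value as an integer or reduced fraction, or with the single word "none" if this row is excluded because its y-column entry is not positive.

Ratio = RHS / (y entry) = 4 / (1/4) = 16.

16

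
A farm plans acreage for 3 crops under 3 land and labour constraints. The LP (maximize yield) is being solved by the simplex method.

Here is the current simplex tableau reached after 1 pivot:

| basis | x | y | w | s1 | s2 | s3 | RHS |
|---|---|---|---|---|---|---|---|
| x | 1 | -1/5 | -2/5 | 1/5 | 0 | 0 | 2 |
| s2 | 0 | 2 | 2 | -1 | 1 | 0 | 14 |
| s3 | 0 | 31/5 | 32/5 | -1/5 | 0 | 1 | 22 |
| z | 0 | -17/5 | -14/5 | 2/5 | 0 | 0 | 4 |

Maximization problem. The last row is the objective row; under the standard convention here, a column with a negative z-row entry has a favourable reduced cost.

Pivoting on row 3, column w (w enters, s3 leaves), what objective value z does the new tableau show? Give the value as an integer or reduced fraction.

Minimum ratio for w: 22/(32/5) = 55/16.
z changes by −(z-row coeff of w)·ratio = −(-14/5)·(55/16) = 77/8.
New z = 4 + (77/8) = 109/8.

109/8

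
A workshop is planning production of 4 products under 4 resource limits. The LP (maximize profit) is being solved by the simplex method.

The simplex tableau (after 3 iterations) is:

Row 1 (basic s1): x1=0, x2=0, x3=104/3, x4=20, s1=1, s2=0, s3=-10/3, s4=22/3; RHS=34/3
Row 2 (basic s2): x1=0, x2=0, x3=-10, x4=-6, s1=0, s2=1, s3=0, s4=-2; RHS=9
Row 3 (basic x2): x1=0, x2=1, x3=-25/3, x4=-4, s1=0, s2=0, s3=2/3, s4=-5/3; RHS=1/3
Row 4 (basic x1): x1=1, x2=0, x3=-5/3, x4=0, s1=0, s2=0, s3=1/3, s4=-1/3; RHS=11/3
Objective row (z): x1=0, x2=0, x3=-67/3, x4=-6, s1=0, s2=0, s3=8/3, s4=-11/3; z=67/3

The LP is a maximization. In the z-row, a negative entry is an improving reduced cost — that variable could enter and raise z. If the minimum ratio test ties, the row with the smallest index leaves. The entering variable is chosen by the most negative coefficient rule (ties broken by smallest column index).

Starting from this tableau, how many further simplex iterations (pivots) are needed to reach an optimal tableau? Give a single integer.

pivot: x3 in, s1 out → z = 1541/52
No improving column remains; optimal.

1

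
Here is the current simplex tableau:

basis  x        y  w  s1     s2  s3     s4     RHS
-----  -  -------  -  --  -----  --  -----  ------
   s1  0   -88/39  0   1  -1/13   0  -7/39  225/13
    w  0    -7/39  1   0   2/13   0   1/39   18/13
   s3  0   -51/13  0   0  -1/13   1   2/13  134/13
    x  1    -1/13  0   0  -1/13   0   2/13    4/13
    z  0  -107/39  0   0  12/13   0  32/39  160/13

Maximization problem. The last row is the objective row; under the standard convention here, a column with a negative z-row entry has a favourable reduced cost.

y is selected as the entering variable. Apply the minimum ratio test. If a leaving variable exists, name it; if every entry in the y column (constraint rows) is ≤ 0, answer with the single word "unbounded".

y-column entries: row 1: -88/39, row 2: -7/39, row 3: -51/13, row 4: -1/13. All ≤ 0, so y can increase without bound; the LP is unbounded in this direction.

unbounded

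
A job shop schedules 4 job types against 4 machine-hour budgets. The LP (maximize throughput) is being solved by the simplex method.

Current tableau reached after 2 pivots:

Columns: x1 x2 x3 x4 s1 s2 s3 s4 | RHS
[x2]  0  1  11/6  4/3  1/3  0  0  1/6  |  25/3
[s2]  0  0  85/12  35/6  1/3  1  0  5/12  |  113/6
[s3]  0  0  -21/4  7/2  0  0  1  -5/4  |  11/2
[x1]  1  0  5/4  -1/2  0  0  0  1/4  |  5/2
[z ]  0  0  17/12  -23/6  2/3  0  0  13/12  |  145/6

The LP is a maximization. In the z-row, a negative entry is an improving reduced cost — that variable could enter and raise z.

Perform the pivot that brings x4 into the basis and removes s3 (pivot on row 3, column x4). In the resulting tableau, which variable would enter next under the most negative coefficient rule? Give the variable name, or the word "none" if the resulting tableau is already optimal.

x3

Pivot element 7/2. New z-row = old z-row − (-23/6)·(row 3/(7/2)).
Updated z-row coefficients: x1: 0, x2: 0, x3: -13/3, x4: 0, s1: 2/3, s2: 0, s3: 23/21, s4: -2/7.
The most negative is -13/3 in column x3, so x3 would enter next.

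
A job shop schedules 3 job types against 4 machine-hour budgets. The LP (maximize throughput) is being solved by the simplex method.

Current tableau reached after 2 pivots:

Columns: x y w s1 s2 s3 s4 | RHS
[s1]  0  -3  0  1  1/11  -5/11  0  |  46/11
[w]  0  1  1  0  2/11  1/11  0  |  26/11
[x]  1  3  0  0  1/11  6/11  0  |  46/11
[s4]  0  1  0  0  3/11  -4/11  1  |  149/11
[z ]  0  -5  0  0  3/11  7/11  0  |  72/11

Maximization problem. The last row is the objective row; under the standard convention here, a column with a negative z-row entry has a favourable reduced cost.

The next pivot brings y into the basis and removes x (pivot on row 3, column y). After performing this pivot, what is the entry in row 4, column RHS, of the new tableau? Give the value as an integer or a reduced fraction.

Pivot element is row 3, column y: 3.
Normalize row 3: new (row 3, RHS) = (46/11)/3 = 46/33.
row 4 ← row 4 − 1·(new row 3): 149/11 − 1·(46/33) = 401/33.

401/33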